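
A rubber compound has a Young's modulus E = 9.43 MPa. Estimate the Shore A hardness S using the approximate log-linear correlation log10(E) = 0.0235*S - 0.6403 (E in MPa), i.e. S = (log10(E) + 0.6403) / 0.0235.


log10(E) = 0.0235*S - 0.6403  =>  S = (log10(E) + 0.6403) / 0.0235
log10(9.43) = 0.974512
S = (0.974512 + 0.6403) / 0.0235 = 1.614812 / 0.0235
S = 68.7

Shore A = 68.7


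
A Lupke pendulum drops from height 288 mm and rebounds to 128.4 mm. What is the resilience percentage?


Resilience = h_rebound / h_drop * 100
= 128.4 / 288 * 100
= 44.6%

44.6%


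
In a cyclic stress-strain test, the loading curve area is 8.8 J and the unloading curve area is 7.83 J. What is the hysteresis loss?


Hysteresis loss = loading - unloading
= 8.8 - 7.83
= 0.97 J

0.97 J


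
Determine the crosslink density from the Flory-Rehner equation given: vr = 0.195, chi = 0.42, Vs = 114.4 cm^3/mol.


ln(1 - vr) = ln(1 - 0.195) = -0.2169
Numerator = -((-0.2169) + 0.195 + 0.42 * 0.195^2) = 0.0059
Denominator = 114.4 * (0.195^(1/3) - 0.195/2) = 55.1853
nu = 0.0059 / 55.1853 = 1.0768e-04 mol/cm^3

1.0768e-04 mol/cm^3


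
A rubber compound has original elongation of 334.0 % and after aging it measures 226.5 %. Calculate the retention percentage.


Retention = aged / original * 100
= 226.5 / 334.0 * 100
= 67.8%

67.8%


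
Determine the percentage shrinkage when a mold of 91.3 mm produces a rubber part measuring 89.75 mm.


Shrinkage = (mold - part) / mold * 100
= (91.3 - 89.75) / 91.3 * 100
= 1.55 / 91.3 * 100
= 1.7%

1.7%


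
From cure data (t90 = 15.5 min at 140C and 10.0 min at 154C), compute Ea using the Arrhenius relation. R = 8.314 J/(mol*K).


T1 = 413.15 K, T2 = 427.15 K
1/T1 - 1/T2 = 7.9330e-05
ln(t1/t2) = ln(15.5/10.0) = 0.4383
Ea = 8.314 * 0.4383 / 7.9330e-05 = 45930.0548 J/mol
Ea = 45.93 kJ/mol

45.93 kJ/mol


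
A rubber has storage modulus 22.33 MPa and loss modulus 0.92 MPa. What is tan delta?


tan delta = E'' / E'
= 0.92 / 22.33
= 0.0412

tan delta = 0.0412


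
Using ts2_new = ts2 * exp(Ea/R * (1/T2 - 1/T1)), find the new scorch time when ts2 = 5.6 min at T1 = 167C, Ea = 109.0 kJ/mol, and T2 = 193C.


Convert temperatures: T1 = 167 + 273.15 = 440.15 K, T2 = 193 + 273.15 = 466.15 K
ts2_new = 5.6 * exp(109000 / 8.314 * (1/466.15 - 1/440.15))
1/T2 - 1/T1 = -1.2672e-04
ts2_new = 1.06 min

1.06 min


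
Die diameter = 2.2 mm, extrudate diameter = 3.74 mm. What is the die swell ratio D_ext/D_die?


Die swell ratio = D_extrudate / D_die
= 3.74 / 2.2
= 1.7

Die swell = 1.7


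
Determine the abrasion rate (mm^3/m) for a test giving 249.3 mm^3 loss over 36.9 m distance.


Rate = volume_loss / distance
= 249.3 / 36.9
= 6.756 mm^3/m

6.756 mm^3/m


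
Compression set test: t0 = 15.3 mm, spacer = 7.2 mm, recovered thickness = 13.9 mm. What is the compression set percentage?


CS = (t0 - recovered) / (t0 - ts) * 100
= (15.3 - 13.9) / (15.3 - 7.2) * 100
= 1.4 / 8.1 * 100
= 17.3%

17.3%


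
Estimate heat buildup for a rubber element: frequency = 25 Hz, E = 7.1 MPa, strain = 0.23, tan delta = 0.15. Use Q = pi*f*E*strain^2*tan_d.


Q = pi * f * E * strain^2 * tan_d
= pi * 25 * 7.1 * 0.23^2 * 0.15
= pi * 25 * 7.1 * 0.0529 * 0.15
= 4.4248

Q = 4.4248


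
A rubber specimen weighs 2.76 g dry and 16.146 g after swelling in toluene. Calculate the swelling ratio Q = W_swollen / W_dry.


Q = W_swollen / W_dry
Q = 16.146 / 2.76
Q = 5.85

Q = 5.85


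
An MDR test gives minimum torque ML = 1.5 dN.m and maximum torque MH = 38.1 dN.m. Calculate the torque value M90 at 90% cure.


M90 = ML + 0.9 * (MH - ML)
M90 = 1.5 + 0.9 * (38.1 - 1.5)
M90 = 1.5 + 0.9 * 36.6
M90 = 34.44 dN.m

34.44 dN.m


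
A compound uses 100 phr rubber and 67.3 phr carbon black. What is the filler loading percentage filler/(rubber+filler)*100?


Filler % = filler / (rubber + filler) * 100
= 67.3 / (100 + 67.3) * 100
= 67.3 / 167.3 * 100
= 40.23%

40.23%


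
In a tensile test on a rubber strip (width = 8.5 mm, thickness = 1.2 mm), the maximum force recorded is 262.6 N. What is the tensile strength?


Area = width * thickness = 8.5 * 1.2 = 10.2 mm^2
TS = force / area = 262.6 / 10.2 = 25.75 MPa

25.75 MPa


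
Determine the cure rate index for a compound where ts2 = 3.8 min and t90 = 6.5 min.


CRI = 100 / (t90 - ts2)
= 100 / (6.5 - 3.8)
= 100 / 2.7
= 37.04 min^-1

37.04 min^-1


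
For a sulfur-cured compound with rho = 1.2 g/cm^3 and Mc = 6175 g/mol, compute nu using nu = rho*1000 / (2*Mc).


nu = rho * 1000 / (2 * Mc)
nu = 1.2 * 1000 / (2 * 6175)
nu = 1200.0 / 12350
nu = 0.0972 mol/L

0.0972 mol/L


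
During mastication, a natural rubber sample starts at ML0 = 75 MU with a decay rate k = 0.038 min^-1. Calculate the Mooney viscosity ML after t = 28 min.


ML = ML0 * exp(-k * t)
ML = 75 * exp(-0.038 * 28)
ML = 75 * 0.3451
ML = 25.88 MU

25.88 MU


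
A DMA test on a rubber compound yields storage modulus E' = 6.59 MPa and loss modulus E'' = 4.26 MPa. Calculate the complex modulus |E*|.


|E*| = sqrt(E'^2 + E''^2)
= sqrt(6.59^2 + 4.26^2)
= sqrt(43.4281 + 18.1476)
= 7.847 MPa

7.847 MPa


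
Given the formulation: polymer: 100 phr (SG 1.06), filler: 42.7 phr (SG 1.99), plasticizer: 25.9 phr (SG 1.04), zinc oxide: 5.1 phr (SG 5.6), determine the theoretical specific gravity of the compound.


Sum of weights = 173.7
Volume contributions:
  polymer: 100/1.06 = 94.3396
  filler: 42.7/1.99 = 21.4573
  plasticizer: 25.9/1.04 = 24.9038
  zinc oxide: 5.1/5.6 = 0.9107
Sum of volumes = 141.6115
SG = 173.7 / 141.6115 = 1.227

SG = 1.227


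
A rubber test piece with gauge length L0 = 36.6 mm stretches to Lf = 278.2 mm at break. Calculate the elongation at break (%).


Elongation = (Lf - L0) / L0 * 100
= (278.2 - 36.6) / 36.6 * 100
= 241.6 / 36.6 * 100
= 660.1%

660.1%


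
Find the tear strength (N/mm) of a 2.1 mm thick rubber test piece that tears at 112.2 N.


Tear strength = force / thickness
= 112.2 / 2.1
= 53.43 N/mm

53.43 N/mm


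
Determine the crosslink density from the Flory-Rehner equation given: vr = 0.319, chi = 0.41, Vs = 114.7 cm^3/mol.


ln(1 - vr) = ln(1 - 0.319) = -0.3842
Numerator = -((-0.3842) + 0.319 + 0.41 * 0.319^2) = 0.0235
Denominator = 114.7 * (0.319^(1/3) - 0.319/2) = 60.0772
nu = 0.0235 / 60.0772 = 3.9068e-04 mol/cm^3

3.9068e-04 mol/cm^3


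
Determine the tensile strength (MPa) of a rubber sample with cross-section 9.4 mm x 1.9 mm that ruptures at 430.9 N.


Area = width * thickness = 9.4 * 1.9 = 17.86 mm^2
TS = force / area = 430.9 / 17.86 = 24.13 MPa

24.13 MPa


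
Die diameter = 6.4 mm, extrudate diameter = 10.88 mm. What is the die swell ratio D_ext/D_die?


Die swell ratio = D_extrudate / D_die
= 10.88 / 6.4
= 1.7

Die swell = 1.7


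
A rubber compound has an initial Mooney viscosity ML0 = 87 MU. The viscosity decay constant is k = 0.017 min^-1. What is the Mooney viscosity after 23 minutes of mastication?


ML = ML0 * exp(-k * t)
ML = 87 * exp(-0.017 * 23)
ML = 87 * 0.6764
ML = 58.85 MU

58.85 MU


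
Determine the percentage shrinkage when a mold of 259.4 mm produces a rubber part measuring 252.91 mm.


Shrinkage = (mold - part) / mold * 100
= (259.4 - 252.91) / 259.4 * 100
= 6.49 / 259.4 * 100
= 2.5%

2.5%


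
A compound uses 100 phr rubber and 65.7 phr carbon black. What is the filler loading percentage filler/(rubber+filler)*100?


Filler % = filler / (rubber + filler) * 100
= 65.7 / (100 + 65.7) * 100
= 65.7 / 165.7 * 100
= 39.65%

39.65%


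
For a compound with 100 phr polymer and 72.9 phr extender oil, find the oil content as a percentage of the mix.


Oil % = oil / (100 + oil) * 100
= 72.9 / (100 + 72.9) * 100
= 72.9 / 172.9 * 100
= 42.16%

42.16%


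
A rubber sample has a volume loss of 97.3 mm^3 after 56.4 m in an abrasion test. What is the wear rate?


Rate = volume_loss / distance
= 97.3 / 56.4
= 1.725 mm^3/m

1.725 mm^3/m


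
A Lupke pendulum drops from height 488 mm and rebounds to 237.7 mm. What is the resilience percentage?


Resilience = h_rebound / h_drop * 100
= 237.7 / 488 * 100
= 48.7%

48.7%


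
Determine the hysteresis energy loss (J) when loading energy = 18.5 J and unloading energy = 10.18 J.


Hysteresis loss = loading - unloading
= 18.5 - 10.18
= 8.32 J

8.32 J


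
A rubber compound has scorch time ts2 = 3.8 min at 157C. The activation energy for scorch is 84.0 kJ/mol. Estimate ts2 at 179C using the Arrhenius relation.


Convert temperatures: T1 = 157 + 273.15 = 430.15 K, T2 = 179 + 273.15 = 452.15 K
ts2_new = 3.8 * exp(84000 / 8.314 * (1/452.15 - 1/430.15))
1/T2 - 1/T1 = -1.1312e-04
ts2_new = 1.21 min

1.21 min


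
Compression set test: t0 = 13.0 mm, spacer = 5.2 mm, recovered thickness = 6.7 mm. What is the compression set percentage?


CS = (t0 - recovered) / (t0 - ts) * 100
= (13.0 - 6.7) / (13.0 - 5.2) * 100
= 6.3 / 7.8 * 100
= 80.8%

80.8%


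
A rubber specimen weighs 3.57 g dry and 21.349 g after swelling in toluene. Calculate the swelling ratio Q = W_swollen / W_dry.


Q = W_swollen / W_dry
Q = 21.349 / 3.57
Q = 5.98

Q = 5.98


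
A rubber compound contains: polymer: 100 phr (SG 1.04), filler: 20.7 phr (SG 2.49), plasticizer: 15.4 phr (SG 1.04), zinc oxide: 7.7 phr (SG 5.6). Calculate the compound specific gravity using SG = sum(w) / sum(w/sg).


Sum of weights = 143.8
Volume contributions:
  polymer: 100/1.04 = 96.1538
  filler: 20.7/2.49 = 8.3133
  plasticizer: 15.4/1.04 = 14.8077
  zinc oxide: 7.7/5.6 = 1.3750
Sum of volumes = 120.6498
SG = 143.8 / 120.6498 = 1.192

SG = 1.192


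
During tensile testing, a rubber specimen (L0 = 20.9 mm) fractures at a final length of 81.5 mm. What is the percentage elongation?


Elongation = (Lf - L0) / L0 * 100
= (81.5 - 20.9) / 20.9 * 100
= 60.6 / 20.9 * 100
= 290.0%

290.0%


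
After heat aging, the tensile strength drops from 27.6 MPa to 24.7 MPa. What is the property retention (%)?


Retention = aged / original * 100
= 24.7 / 27.6 * 100
= 89.5%

89.5%


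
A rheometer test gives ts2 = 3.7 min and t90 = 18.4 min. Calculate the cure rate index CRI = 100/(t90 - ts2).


CRI = 100 / (t90 - ts2)
= 100 / (18.4 - 3.7)
= 100 / 14.7
= 6.8 min^-1

6.8 min^-1


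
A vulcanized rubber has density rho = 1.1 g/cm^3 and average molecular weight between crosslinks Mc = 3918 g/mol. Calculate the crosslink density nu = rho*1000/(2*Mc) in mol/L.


nu = rho * 1000 / (2 * Mc)
nu = 1.1 * 1000 / (2 * 3918)
nu = 1100.0 / 7836
nu = 0.1404 mol/L

0.1404 mol/L


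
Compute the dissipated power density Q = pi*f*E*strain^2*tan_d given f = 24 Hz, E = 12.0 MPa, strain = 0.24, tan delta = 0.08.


Q = pi * f * E * strain^2 * tan_d
= pi * 24 * 12.0 * 0.24^2 * 0.08
= pi * 24 * 12.0 * 0.0576 * 0.08
= 4.1692

Q = 4.1692


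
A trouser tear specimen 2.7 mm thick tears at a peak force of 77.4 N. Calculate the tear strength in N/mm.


Tear strength = force / thickness
= 77.4 / 2.7
= 28.67 N/mm

28.67 N/mm


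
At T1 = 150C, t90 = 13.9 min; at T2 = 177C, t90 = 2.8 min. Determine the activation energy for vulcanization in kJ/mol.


T1 = 423.15 K, T2 = 450.15 K
1/T1 - 1/T2 = 1.4175e-04
ln(t1/t2) = ln(13.9/2.8) = 1.6023
Ea = 8.314 * 1.6023 / 1.4175e-04 = 93979.5585 J/mol
Ea = 93.98 kJ/mol

93.98 kJ/mol


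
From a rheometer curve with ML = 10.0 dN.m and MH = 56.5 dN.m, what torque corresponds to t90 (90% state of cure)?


M90 = ML + 0.9 * (MH - ML)
M90 = 10.0 + 0.9 * (56.5 - 10.0)
M90 = 10.0 + 0.9 * 46.5
M90 = 51.85 dN.m

51.85 dN.m


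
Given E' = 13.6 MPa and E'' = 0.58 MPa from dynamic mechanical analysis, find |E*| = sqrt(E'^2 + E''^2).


|E*| = sqrt(E'^2 + E''^2)
= sqrt(13.6^2 + 0.58^2)
= sqrt(184.9600 + 0.3364)
= 13.612 MPa

13.612 MPa


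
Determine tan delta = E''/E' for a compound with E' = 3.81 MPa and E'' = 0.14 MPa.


tan delta = E'' / E'
= 0.14 / 3.81
= 0.0367

tan delta = 0.0367


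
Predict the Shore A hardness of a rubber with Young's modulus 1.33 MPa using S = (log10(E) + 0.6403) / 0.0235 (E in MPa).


log10(E) = 0.0235*S - 0.6403  =>  S = (log10(E) + 0.6403) / 0.0235
log10(1.33) = 0.123852
S = (0.123852 + 0.6403) / 0.0235 = 0.764152 / 0.0235
S = 32.5

Shore A = 32.5


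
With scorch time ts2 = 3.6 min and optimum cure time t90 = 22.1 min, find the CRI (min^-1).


CRI = 100 / (t90 - ts2)
= 100 / (22.1 - 3.6)
= 100 / 18.5
= 5.41 min^-1

5.41 min^-1


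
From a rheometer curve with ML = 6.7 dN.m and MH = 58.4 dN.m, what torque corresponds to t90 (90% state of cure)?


M90 = ML + 0.9 * (MH - ML)
M90 = 6.7 + 0.9 * (58.4 - 6.7)
M90 = 6.7 + 0.9 * 51.7
M90 = 53.23 dN.m

53.23 dN.m


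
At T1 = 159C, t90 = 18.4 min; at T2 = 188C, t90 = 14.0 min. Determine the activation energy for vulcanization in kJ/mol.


T1 = 432.15 K, T2 = 461.15 K
1/T1 - 1/T2 = 1.4552e-04
ln(t1/t2) = ln(18.4/14.0) = 0.2733
Ea = 8.314 * 0.2733 / 1.4552e-04 = 15614.1301 J/mol
Ea = 15.61 kJ/mol

15.61 kJ/mol


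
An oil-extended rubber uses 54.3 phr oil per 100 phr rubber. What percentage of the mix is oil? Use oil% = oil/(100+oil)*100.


Oil % = oil / (100 + oil) * 100
= 54.3 / (100 + 54.3) * 100
= 54.3 / 154.3 * 100
= 35.19%

35.19%


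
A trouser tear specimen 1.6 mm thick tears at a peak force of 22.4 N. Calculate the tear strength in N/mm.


Tear strength = force / thickness
= 22.4 / 1.6
= 14.0 N/mm

14.0 N/mm


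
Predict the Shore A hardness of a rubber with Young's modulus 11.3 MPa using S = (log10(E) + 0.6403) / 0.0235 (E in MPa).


log10(E) = 0.0235*S - 0.6403  =>  S = (log10(E) + 0.6403) / 0.0235
log10(11.3) = 1.053078
S = (1.053078 + 0.6403) / 0.0235 = 1.693378 / 0.0235
S = 72.1

Shore A = 72.1


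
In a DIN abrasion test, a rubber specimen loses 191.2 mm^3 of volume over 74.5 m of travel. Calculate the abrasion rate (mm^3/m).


Rate = volume_loss / distance
= 191.2 / 74.5
= 2.566 mm^3/m

2.566 mm^3/m


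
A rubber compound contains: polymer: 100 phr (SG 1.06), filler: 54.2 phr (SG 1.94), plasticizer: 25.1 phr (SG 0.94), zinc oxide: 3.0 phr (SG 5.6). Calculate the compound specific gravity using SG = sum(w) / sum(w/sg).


Sum of weights = 182.3
Volume contributions:
  polymer: 100/1.06 = 94.3396
  filler: 54.2/1.94 = 27.9381
  plasticizer: 25.1/0.94 = 26.7021
  zinc oxide: 3.0/5.6 = 0.5357
Sum of volumes = 149.5156
SG = 182.3 / 149.5156 = 1.219

SG = 1.219


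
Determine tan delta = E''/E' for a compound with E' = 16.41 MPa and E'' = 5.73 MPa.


tan delta = E'' / E'
= 5.73 / 16.41
= 0.3492

tan delta = 0.3492


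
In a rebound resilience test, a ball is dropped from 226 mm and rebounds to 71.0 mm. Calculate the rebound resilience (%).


Resilience = h_rebound / h_drop * 100
= 71.0 / 226 * 100
= 31.4%

31.4%


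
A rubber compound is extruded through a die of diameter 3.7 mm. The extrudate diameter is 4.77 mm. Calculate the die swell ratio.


Die swell ratio = D_extrudate / D_die
= 4.77 / 3.7
= 1.289

Die swell = 1.289


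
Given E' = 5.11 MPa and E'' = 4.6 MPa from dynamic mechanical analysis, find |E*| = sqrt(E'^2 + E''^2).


|E*| = sqrt(E'^2 + E''^2)
= sqrt(5.11^2 + 4.6^2)
= sqrt(26.1121 + 21.1600)
= 6.875 MPa

6.875 MPa


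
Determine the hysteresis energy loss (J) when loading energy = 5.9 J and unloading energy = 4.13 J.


Hysteresis loss = loading - unloading
= 5.9 - 4.13
= 1.77 J

1.77 J


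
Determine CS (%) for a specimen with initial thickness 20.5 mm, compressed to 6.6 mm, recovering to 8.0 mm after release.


CS = (t0 - recovered) / (t0 - ts) * 100
= (20.5 - 8.0) / (20.5 - 6.6) * 100
= 12.5 / 13.9 * 100
= 89.9%

89.9%


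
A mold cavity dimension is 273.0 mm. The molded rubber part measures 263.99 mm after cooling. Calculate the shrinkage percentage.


Shrinkage = (mold - part) / mold * 100
= (273.0 - 263.99) / 273.0 * 100
= 9.01 / 273.0 * 100
= 3.3%

3.3%


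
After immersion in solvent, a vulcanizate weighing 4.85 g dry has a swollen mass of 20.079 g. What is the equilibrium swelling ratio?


Q = W_swollen / W_dry
Q = 20.079 / 4.85
Q = 4.14

Q = 4.14


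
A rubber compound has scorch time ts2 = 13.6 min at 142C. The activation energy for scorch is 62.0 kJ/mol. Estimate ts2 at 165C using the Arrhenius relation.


Convert temperatures: T1 = 142 + 273.15 = 415.15 K, T2 = 165 + 273.15 = 438.15 K
ts2_new = 13.6 * exp(62000 / 8.314 * (1/438.15 - 1/415.15))
1/T2 - 1/T1 = -1.2644e-04
ts2_new = 5.3 min

5.3 min


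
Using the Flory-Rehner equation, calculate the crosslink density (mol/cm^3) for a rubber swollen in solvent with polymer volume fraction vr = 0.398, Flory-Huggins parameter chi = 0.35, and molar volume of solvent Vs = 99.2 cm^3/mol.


ln(1 - vr) = ln(1 - 0.398) = -0.5075
Numerator = -((-0.5075) + 0.398 + 0.35 * 0.398^2) = 0.0541
Denominator = 99.2 * (0.398^(1/3) - 0.398/2) = 53.2284
nu = 0.0541 / 53.2284 = 0.0010 mol/cm^3

0.0010 mol/cm^3


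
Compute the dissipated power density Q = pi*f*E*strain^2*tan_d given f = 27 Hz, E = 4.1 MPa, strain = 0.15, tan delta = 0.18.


Q = pi * f * E * strain^2 * tan_d
= pi * 27 * 4.1 * 0.15^2 * 0.18
= pi * 27 * 4.1 * 0.0225 * 0.18
= 1.4085

Q = 1.4085


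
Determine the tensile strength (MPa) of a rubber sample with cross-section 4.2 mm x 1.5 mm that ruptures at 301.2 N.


Area = width * thickness = 4.2 * 1.5 = 6.3 mm^2
TS = force / area = 301.2 / 6.3 = 47.81 MPa

47.81 MPa


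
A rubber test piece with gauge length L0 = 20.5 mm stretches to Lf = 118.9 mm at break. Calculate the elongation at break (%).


Elongation = (Lf - L0) / L0 * 100
= (118.9 - 20.5) / 20.5 * 100
= 98.4 / 20.5 * 100
= 480.0%

480.0%


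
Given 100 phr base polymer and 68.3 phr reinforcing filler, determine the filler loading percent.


Filler % = filler / (rubber + filler) * 100
= 68.3 / (100 + 68.3) * 100
= 68.3 / 168.3 * 100
= 40.58%

40.58%


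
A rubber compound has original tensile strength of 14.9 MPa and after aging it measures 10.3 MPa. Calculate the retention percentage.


Retention = aged / original * 100
= 10.3 / 14.9 * 100
= 69.1%

69.1%


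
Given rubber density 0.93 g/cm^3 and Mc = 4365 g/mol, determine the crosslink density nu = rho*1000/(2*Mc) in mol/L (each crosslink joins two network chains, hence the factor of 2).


nu = rho * 1000 / (2 * Mc)
nu = 0.93 * 1000 / (2 * 4365)
nu = 930.0 / 8730
nu = 0.1065 mol/L

0.1065 mol/L


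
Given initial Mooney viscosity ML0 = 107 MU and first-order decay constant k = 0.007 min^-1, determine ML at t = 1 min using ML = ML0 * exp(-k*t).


ML = ML0 * exp(-k * t)
ML = 107 * exp(-0.007 * 1)
ML = 107 * 0.9930
ML = 106.25 MU

106.25 MU


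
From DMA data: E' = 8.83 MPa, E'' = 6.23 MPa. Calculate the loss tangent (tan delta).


tan delta = E'' / E'
= 6.23 / 8.83
= 0.7055

tan delta = 0.7055


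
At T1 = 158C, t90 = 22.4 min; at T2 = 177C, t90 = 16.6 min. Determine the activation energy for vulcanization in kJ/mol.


T1 = 431.15 K, T2 = 450.15 K
1/T1 - 1/T2 = 9.7897e-05
ln(t1/t2) = ln(22.4/16.6) = 0.2997
Ea = 8.314 * 0.2997 / 9.7897e-05 = 25448.8594 J/mol
Ea = 25.45 kJ/mol

25.45 kJ/mol


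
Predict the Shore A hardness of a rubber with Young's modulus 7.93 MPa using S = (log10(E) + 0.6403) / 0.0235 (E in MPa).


log10(E) = 0.0235*S - 0.6403  =>  S = (log10(E) + 0.6403) / 0.0235
log10(7.93) = 0.899273
S = (0.899273 + 0.6403) / 0.0235 = 1.539573 / 0.0235
S = 65.5

Shore A = 65.5


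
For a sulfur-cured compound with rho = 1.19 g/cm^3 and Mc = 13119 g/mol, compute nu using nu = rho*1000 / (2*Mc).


nu = rho * 1000 / (2 * Mc)
nu = 1.19 * 1000 / (2 * 13119)
nu = 1190.0 / 26238
nu = 0.0454 mol/L

0.0454 mol/L


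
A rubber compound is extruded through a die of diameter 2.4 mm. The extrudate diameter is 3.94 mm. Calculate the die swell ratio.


Die swell ratio = D_extrudate / D_die
= 3.94 / 2.4
= 1.642

Die swell = 1.642


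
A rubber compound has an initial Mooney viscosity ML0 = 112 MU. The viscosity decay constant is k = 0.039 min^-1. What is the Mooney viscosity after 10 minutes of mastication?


ML = ML0 * exp(-k * t)
ML = 112 * exp(-0.039 * 10)
ML = 112 * 0.6771
ML = 75.83 MU

75.83 MU


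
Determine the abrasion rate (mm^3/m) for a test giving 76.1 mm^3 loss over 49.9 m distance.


Rate = volume_loss / distance
= 76.1 / 49.9
= 1.525 mm^3/m

1.525 mm^3/m


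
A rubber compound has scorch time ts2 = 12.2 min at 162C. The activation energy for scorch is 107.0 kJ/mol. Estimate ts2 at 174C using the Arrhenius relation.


Convert temperatures: T1 = 162 + 273.15 = 435.15 K, T2 = 174 + 273.15 = 447.15 K
ts2_new = 12.2 * exp(107000 / 8.314 * (1/447.15 - 1/435.15))
1/T2 - 1/T1 = -6.1672e-05
ts2_new = 5.52 min

5.52 min


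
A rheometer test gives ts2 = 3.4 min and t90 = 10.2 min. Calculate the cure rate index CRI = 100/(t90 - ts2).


CRI = 100 / (t90 - ts2)
= 100 / (10.2 - 3.4)
= 100 / 6.8
= 14.71 min^-1

14.71 min^-1


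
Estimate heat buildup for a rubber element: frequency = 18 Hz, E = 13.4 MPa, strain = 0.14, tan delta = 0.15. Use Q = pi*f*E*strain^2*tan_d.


Q = pi * f * E * strain^2 * tan_d
= pi * 18 * 13.4 * 0.14^2 * 0.15
= pi * 18 * 13.4 * 0.0196 * 0.15
= 2.2278

Q = 2.2278


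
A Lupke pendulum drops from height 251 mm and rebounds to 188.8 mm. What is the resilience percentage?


Resilience = h_rebound / h_drop * 100
= 188.8 / 251 * 100
= 75.2%

75.2%


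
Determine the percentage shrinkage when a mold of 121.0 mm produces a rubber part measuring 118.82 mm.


Shrinkage = (mold - part) / mold * 100
= (121.0 - 118.82) / 121.0 * 100
= 2.18 / 121.0 * 100
= 1.8%

1.8%


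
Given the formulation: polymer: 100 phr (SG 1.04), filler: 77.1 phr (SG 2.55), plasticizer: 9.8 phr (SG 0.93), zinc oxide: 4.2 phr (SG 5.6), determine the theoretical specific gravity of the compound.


Sum of weights = 191.1
Volume contributions:
  polymer: 100/1.04 = 96.1538
  filler: 77.1/2.55 = 30.2353
  plasticizer: 9.8/0.93 = 10.5376
  zinc oxide: 4.2/5.6 = 0.7500
Sum of volumes = 137.6768
SG = 191.1 / 137.6768 = 1.388

SG = 1.388


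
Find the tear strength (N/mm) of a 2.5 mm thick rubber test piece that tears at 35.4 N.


Tear strength = force / thickness
= 35.4 / 2.5
= 14.16 N/mm

14.16 N/mm


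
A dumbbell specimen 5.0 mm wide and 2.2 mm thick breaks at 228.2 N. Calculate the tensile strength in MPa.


Area = width * thickness = 5.0 * 2.2 = 11.0 mm^2
TS = force / area = 228.2 / 11.0 = 20.75 MPa

20.75 MPa


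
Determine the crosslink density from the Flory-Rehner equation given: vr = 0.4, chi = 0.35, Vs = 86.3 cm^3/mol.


ln(1 - vr) = ln(1 - 0.4) = -0.5108
Numerator = -((-0.5108) + 0.4 + 0.35 * 0.4^2) = 0.0548
Denominator = 86.3 * (0.4^(1/3) - 0.4/2) = 46.3264
nu = 0.0548 / 46.3264 = 0.0012 mol/cm^3

0.0012 mol/cm^3


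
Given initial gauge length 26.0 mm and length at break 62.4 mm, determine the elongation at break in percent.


Elongation = (Lf - L0) / L0 * 100
= (62.4 - 26.0) / 26.0 * 100
= 36.4 / 26.0 * 100
= 140.0%

140.0%


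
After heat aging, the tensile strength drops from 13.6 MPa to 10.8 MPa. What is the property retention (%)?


Retention = aged / original * 100
= 10.8 / 13.6 * 100
= 79.4%

79.4%


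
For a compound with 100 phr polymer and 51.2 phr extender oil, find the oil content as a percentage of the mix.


Oil % = oil / (100 + oil) * 100
= 51.2 / (100 + 51.2) * 100
= 51.2 / 151.2 * 100
= 33.86%

33.86%


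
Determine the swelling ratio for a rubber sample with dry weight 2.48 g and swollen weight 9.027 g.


Q = W_swollen / W_dry
Q = 9.027 / 2.48
Q = 3.64

Q = 3.64


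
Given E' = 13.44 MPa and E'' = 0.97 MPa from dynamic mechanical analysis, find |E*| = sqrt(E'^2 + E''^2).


|E*| = sqrt(E'^2 + E''^2)
= sqrt(13.44^2 + 0.97^2)
= sqrt(180.6336 + 0.9409)
= 13.475 MPa

13.475 MPa


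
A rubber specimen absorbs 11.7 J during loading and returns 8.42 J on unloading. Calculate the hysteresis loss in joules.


Hysteresis loss = loading - unloading
= 11.7 - 8.42
= 3.28 J

3.28 J


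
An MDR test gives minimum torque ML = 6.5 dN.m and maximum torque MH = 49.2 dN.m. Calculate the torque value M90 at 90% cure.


M90 = ML + 0.9 * (MH - ML)
M90 = 6.5 + 0.9 * (49.2 - 6.5)
M90 = 6.5 + 0.9 * 42.7
M90 = 44.93 dN.m

44.93 dN.m


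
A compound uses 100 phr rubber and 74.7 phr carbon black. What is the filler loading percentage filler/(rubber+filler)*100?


Filler % = filler / (rubber + filler) * 100
= 74.7 / (100 + 74.7) * 100
= 74.7 / 174.7 * 100
= 42.76%

42.76%


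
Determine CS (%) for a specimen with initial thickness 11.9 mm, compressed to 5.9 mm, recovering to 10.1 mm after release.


CS = (t0 - recovered) / (t0 - ts) * 100
= (11.9 - 10.1) / (11.9 - 5.9) * 100
= 1.8 / 6.0 * 100
= 30.0%

30.0%


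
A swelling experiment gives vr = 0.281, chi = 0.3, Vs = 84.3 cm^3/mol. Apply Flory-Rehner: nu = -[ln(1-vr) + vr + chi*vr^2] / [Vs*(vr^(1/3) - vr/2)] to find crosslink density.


ln(1 - vr) = ln(1 - 0.281) = -0.3299
Numerator = -((-0.3299) + 0.281 + 0.3 * 0.281^2) = 0.0252
Denominator = 84.3 * (0.281^(1/3) - 0.281/2) = 43.3716
nu = 0.0252 / 43.3716 = 5.8115e-04 mol/cm^3

5.8115e-04 mol/cm^3


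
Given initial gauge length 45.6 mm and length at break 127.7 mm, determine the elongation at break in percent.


Elongation = (Lf - L0) / L0 * 100
= (127.7 - 45.6) / 45.6 * 100
= 82.1 / 45.6 * 100
= 180.0%

180.0%


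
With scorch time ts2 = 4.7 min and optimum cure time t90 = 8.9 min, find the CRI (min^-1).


CRI = 100 / (t90 - ts2)
= 100 / (8.9 - 4.7)
= 100 / 4.2
= 23.81 min^-1

23.81 min^-1


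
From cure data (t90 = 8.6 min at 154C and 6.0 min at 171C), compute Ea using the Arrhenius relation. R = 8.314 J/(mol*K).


T1 = 427.15 K, T2 = 444.15 K
1/T1 - 1/T2 = 8.9606e-05
ln(t1/t2) = ln(8.6/6.0) = 0.3600
Ea = 8.314 * 0.3600 / 8.9606e-05 = 33402.3464 J/mol
Ea = 33.4 kJ/mol

33.4 kJ/mol


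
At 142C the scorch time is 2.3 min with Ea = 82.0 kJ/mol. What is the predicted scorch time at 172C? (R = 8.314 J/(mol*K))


Convert temperatures: T1 = 142 + 273.15 = 415.15 K, T2 = 172 + 273.15 = 445.15 K
ts2_new = 2.3 * exp(82000 / 8.314 * (1/445.15 - 1/415.15))
1/T2 - 1/T1 = -1.6233e-04
ts2_new = 0.46 min

0.46 min


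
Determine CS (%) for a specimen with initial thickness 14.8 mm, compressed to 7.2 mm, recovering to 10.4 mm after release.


CS = (t0 - recovered) / (t0 - ts) * 100
= (14.8 - 10.4) / (14.8 - 7.2) * 100
= 4.4 / 7.6 * 100
= 57.9%

57.9%


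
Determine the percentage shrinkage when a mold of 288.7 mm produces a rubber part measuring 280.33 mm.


Shrinkage = (mold - part) / mold * 100
= (288.7 - 280.33) / 288.7 * 100
= 8.37 / 288.7 * 100
= 2.9%

2.9%


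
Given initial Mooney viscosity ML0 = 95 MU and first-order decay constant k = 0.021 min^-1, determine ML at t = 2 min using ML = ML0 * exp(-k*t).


ML = ML0 * exp(-k * t)
ML = 95 * exp(-0.021 * 2)
ML = 95 * 0.9589
ML = 91.09 MU

91.09 MU


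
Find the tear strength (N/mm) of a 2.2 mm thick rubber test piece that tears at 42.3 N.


Tear strength = force / thickness
= 42.3 / 2.2
= 19.23 N/mm

19.23 N/mm


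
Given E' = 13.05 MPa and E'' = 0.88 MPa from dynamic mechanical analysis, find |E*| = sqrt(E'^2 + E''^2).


|E*| = sqrt(E'^2 + E''^2)
= sqrt(13.05^2 + 0.88^2)
= sqrt(170.3025 + 0.7744)
= 13.08 MPa

13.08 MPa


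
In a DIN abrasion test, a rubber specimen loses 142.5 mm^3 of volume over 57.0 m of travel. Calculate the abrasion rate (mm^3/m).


Rate = volume_loss / distance
= 142.5 / 57.0
= 2.5 mm^3/m

2.5 mm^3/m


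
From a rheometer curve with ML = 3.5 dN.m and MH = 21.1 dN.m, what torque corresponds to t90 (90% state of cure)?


M90 = ML + 0.9 * (MH - ML)
M90 = 3.5 + 0.9 * (21.1 - 3.5)
M90 = 3.5 + 0.9 * 17.6
M90 = 19.34 dN.m

19.34 dN.m


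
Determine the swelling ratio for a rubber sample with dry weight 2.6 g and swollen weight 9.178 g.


Q = W_swollen / W_dry
Q = 9.178 / 2.6
Q = 3.53

Q = 3.53


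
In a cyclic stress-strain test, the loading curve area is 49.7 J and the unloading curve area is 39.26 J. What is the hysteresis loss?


Hysteresis loss = loading - unloading
= 49.7 - 39.26
= 10.44 J

10.44 J


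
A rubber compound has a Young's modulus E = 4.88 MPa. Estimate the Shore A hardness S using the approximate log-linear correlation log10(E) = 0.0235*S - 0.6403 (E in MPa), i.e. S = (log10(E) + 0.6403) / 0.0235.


log10(E) = 0.0235*S - 0.6403  =>  S = (log10(E) + 0.6403) / 0.0235
log10(4.88) = 0.688420
S = (0.688420 + 0.6403) / 0.0235 = 1.328720 / 0.0235
S = 56.5

Shore A = 56.5


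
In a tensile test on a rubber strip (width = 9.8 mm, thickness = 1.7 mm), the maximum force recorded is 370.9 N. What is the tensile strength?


Area = width * thickness = 9.8 * 1.7 = 16.66 mm^2
TS = force / area = 370.9 / 16.66 = 22.26 MPa

22.26 MPa


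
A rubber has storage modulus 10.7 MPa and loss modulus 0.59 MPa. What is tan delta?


tan delta = E'' / E'
= 0.59 / 10.7
= 0.0551

tan delta = 0.0551


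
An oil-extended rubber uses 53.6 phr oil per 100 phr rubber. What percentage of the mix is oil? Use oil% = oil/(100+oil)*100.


Oil % = oil / (100 + oil) * 100
= 53.6 / (100 + 53.6) * 100
= 53.6 / 153.6 * 100
= 34.9%

34.9%


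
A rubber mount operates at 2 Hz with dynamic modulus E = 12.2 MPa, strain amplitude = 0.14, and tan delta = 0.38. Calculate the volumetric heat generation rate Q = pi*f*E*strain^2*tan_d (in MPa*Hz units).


Q = pi * f * E * strain^2 * tan_d
= pi * 2 * 12.2 * 0.14^2 * 0.38
= pi * 2 * 12.2 * 0.0196 * 0.38
= 0.5709

Q = 0.5709


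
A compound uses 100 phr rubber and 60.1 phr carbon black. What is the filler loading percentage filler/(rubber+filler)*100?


Filler % = filler / (rubber + filler) * 100
= 60.1 / (100 + 60.1) * 100
= 60.1 / 160.1 * 100
= 37.54%

37.54%


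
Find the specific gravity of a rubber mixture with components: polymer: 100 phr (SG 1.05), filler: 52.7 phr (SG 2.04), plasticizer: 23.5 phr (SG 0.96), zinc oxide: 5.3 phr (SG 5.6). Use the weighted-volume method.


Sum of weights = 181.5
Volume contributions:
  polymer: 100/1.05 = 95.2381
  filler: 52.7/2.04 = 25.8333
  plasticizer: 23.5/0.96 = 24.4792
  zinc oxide: 5.3/5.6 = 0.9464
Sum of volumes = 146.4970
SG = 181.5 / 146.4970 = 1.239

SG = 1.239


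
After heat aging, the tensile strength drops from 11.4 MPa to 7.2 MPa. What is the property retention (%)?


Retention = aged / original * 100
= 7.2 / 11.4 * 100
= 63.2%

63.2%


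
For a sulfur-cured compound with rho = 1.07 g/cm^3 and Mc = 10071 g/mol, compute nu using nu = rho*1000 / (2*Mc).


nu = rho * 1000 / (2 * Mc)
nu = 1.07 * 1000 / (2 * 10071)
nu = 1070.0 / 20142
nu = 0.0531 mol/L

0.0531 mol/L


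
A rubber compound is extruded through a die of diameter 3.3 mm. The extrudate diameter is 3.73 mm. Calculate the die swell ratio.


Die swell ratio = D_extrudate / D_die
= 3.73 / 3.3
= 1.13

Die swell = 1.13


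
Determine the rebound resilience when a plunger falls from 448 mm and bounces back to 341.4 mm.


Resilience = h_rebound / h_drop * 100
= 341.4 / 448 * 100
= 76.2%

76.2%


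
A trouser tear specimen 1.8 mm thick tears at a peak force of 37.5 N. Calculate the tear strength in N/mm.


Tear strength = force / thickness
= 37.5 / 1.8
= 20.83 N/mm

20.83 N/mm


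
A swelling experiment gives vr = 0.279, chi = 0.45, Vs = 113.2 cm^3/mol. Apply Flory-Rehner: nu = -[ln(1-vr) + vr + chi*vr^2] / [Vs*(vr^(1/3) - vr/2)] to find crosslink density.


ln(1 - vr) = ln(1 - 0.279) = -0.3271
Numerator = -((-0.3271) + 0.279 + 0.45 * 0.279^2) = 0.0131
Denominator = 113.2 * (0.279^(1/3) - 0.279/2) = 58.1773
nu = 0.0131 / 58.1773 = 2.2496e-04 mol/cm^3

2.2496e-04 mol/cm^3


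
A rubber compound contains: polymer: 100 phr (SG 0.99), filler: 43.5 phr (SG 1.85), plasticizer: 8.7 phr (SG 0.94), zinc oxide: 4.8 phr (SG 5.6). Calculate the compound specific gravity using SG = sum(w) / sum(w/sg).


Sum of weights = 157.0
Volume contributions:
  polymer: 100/0.99 = 101.0101
  filler: 43.5/1.85 = 23.5135
  plasticizer: 8.7/0.94 = 9.2553
  zinc oxide: 4.8/5.6 = 0.8571
Sum of volumes = 134.6361
SG = 157.0 / 134.6361 = 1.166

SG = 1.166


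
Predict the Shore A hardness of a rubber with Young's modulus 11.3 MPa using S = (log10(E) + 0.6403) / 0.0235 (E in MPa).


log10(E) = 0.0235*S - 0.6403  =>  S = (log10(E) + 0.6403) / 0.0235
log10(11.3) = 1.053078
S = (1.053078 + 0.6403) / 0.0235 = 1.693378 / 0.0235
S = 72.1

Shore A = 72.1


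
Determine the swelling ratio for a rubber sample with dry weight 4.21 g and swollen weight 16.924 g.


Q = W_swollen / W_dry
Q = 16.924 / 4.21
Q = 4.02

Q = 4.02


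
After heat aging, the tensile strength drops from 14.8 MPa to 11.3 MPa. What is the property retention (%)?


Retention = aged / original * 100
= 11.3 / 14.8 * 100
= 76.4%

76.4%


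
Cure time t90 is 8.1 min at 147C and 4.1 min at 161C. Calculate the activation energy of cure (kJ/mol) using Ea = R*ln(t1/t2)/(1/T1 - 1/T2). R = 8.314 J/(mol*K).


T1 = 420.15 K, T2 = 434.15 K
1/T1 - 1/T2 = 7.6751e-05
ln(t1/t2) = ln(8.1/4.1) = 0.6809
Ea = 8.314 * 0.6809 / 7.6751e-05 = 73755.5792 J/mol
Ea = 73.76 kJ/mol

73.76 kJ/mol


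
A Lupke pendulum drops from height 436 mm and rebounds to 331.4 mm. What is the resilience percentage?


Resilience = h_rebound / h_drop * 100
= 331.4 / 436 * 100
= 76.0%

76.0%


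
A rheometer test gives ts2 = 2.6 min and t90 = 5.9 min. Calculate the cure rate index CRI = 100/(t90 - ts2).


CRI = 100 / (t90 - ts2)
= 100 / (5.9 - 2.6)
= 100 / 3.3
= 30.3 min^-1

30.3 min^-1


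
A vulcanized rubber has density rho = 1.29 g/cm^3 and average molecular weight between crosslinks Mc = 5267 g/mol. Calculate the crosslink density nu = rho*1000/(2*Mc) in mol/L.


nu = rho * 1000 / (2 * Mc)
nu = 1.29 * 1000 / (2 * 5267)
nu = 1290.0 / 10534
nu = 0.1225 mol/L

0.1225 mol/L


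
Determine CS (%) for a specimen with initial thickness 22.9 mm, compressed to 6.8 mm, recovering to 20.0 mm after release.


CS = (t0 - recovered) / (t0 - ts) * 100
= (22.9 - 20.0) / (22.9 - 6.8) * 100
= 2.9 / 16.1 * 100
= 18.0%

18.0%


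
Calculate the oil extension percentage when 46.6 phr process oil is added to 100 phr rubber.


Oil % = oil / (100 + oil) * 100
= 46.6 / (100 + 46.6) * 100
= 46.6 / 146.6 * 100
= 31.79%

31.79%


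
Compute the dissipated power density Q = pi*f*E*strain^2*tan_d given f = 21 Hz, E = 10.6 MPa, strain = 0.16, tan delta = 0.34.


Q = pi * f * E * strain^2 * tan_d
= pi * 21 * 10.6 * 0.16^2 * 0.34
= pi * 21 * 10.6 * 0.0256 * 0.34
= 6.0869

Q = 6.0869


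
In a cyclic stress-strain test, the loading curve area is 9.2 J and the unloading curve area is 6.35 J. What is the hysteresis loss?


Hysteresis loss = loading - unloading
= 9.2 - 6.35
= 2.85 J

2.85 J


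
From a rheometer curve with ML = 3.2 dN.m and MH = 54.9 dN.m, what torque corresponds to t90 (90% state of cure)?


M90 = ML + 0.9 * (MH - ML)
M90 = 3.2 + 0.9 * (54.9 - 3.2)
M90 = 3.2 + 0.9 * 51.7
M90 = 49.73 dN.m

49.73 dN.m


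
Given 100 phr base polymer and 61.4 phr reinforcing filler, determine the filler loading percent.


Filler % = filler / (rubber + filler) * 100
= 61.4 / (100 + 61.4) * 100
= 61.4 / 161.4 * 100
= 38.04%

38.04%


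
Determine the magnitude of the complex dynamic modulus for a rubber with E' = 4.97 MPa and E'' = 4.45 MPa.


|E*| = sqrt(E'^2 + E''^2)
= sqrt(4.97^2 + 4.45^2)
= sqrt(24.7009 + 19.8025)
= 6.671 MPa

6.671 MPa


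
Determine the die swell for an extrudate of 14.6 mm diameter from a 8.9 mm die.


Die swell ratio = D_extrudate / D_die
= 14.6 / 8.9
= 1.64

Die swell = 1.64


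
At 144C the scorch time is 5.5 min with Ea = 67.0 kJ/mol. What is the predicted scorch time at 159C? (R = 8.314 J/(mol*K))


Convert temperatures: T1 = 144 + 273.15 = 417.15 K, T2 = 159 + 273.15 = 432.15 K
ts2_new = 5.5 * exp(67000 / 8.314 * (1/432.15 - 1/417.15))
1/T2 - 1/T1 = -8.3208e-05
ts2_new = 2.81 min

2.81 min


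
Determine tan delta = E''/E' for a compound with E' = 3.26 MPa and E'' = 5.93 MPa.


tan delta = E'' / E'
= 5.93 / 3.26
= 1.819

tan delta = 1.819


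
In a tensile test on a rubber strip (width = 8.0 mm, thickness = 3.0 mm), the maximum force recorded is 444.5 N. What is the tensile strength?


Area = width * thickness = 8.0 * 3.0 = 24.0 mm^2
TS = force / area = 444.5 / 24.0 = 18.52 MPa

18.52 MPa


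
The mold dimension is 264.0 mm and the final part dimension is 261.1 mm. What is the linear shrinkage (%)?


Shrinkage = (mold - part) / mold * 100
= (264.0 - 261.1) / 264.0 * 100
= 2.9 / 264.0 * 100
= 1.1%

1.1%


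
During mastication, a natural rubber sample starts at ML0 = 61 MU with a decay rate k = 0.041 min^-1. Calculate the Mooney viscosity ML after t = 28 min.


ML = ML0 * exp(-k * t)
ML = 61 * exp(-0.041 * 28)
ML = 61 * 0.3173
ML = 19.35 MU

19.35 MU


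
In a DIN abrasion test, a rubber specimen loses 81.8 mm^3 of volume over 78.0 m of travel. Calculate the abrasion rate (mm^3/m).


Rate = volume_loss / distance
= 81.8 / 78.0
= 1.049 mm^3/m

1.049 mm^3/m


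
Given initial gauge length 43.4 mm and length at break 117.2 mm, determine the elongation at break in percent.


Elongation = (Lf - L0) / L0 * 100
= (117.2 - 43.4) / 43.4 * 100
= 73.8 / 43.4 * 100
= 170.0%

170.0%


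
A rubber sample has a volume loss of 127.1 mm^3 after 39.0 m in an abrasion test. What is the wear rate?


Rate = volume_loss / distance
= 127.1 / 39.0
= 3.259 mm^3/m

3.259 mm^3/m


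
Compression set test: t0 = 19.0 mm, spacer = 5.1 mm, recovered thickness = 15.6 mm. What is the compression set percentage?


CS = (t0 - recovered) / (t0 - ts) * 100
= (19.0 - 15.6) / (19.0 - 5.1) * 100
= 3.4 / 13.9 * 100
= 24.5%

24.5%


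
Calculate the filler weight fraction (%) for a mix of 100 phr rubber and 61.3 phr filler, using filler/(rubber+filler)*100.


Filler % = filler / (rubber + filler) * 100
= 61.3 / (100 + 61.3) * 100
= 61.3 / 161.3 * 100
= 38.0%

38.0%


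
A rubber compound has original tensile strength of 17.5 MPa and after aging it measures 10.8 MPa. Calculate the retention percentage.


Retention = aged / original * 100
= 10.8 / 17.5 * 100
= 61.7%

61.7%


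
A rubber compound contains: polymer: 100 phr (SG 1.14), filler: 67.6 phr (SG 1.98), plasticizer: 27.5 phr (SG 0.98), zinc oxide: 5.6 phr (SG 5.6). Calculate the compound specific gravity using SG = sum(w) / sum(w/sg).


Sum of weights = 200.7
Volume contributions:
  polymer: 100/1.14 = 87.7193
  filler: 67.6/1.98 = 34.1414
  plasticizer: 27.5/0.98 = 28.0612
  zinc oxide: 5.6/5.6 = 1.0000
Sum of volumes = 150.9219
SG = 200.7 / 150.9219 = 1.33

SG = 1.33


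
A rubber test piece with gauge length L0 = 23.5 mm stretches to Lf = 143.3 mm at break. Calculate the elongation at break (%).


Elongation = (Lf - L0) / L0 * 100
= (143.3 - 23.5) / 23.5 * 100
= 119.8 / 23.5 * 100
= 509.8%

509.8%


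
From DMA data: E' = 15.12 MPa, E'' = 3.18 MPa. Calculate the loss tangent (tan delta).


tan delta = E'' / E'
= 3.18 / 15.12
= 0.2103

tan delta = 0.2103


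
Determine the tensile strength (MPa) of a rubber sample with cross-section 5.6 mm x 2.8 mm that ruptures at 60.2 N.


Area = width * thickness = 5.6 * 2.8 = 15.68 mm^2
TS = force / area = 60.2 / 15.68 = 3.84 MPa

3.84 MPa


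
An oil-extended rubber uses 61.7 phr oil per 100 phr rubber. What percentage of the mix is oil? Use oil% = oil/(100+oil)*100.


Oil % = oil / (100 + oil) * 100
= 61.7 / (100 + 61.7) * 100
= 61.7 / 161.7 * 100
= 38.16%

38.16%


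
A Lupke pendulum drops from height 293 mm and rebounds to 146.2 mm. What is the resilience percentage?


Resilience = h_rebound / h_drop * 100
= 146.2 / 293 * 100
= 49.9%

49.9%


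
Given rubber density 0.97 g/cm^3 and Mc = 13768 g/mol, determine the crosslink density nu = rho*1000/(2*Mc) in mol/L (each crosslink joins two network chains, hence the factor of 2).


nu = rho * 1000 / (2 * Mc)
nu = 0.97 * 1000 / (2 * 13768)
nu = 970.0 / 27536
nu = 0.0352 mol/L

0.0352 mol/L
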